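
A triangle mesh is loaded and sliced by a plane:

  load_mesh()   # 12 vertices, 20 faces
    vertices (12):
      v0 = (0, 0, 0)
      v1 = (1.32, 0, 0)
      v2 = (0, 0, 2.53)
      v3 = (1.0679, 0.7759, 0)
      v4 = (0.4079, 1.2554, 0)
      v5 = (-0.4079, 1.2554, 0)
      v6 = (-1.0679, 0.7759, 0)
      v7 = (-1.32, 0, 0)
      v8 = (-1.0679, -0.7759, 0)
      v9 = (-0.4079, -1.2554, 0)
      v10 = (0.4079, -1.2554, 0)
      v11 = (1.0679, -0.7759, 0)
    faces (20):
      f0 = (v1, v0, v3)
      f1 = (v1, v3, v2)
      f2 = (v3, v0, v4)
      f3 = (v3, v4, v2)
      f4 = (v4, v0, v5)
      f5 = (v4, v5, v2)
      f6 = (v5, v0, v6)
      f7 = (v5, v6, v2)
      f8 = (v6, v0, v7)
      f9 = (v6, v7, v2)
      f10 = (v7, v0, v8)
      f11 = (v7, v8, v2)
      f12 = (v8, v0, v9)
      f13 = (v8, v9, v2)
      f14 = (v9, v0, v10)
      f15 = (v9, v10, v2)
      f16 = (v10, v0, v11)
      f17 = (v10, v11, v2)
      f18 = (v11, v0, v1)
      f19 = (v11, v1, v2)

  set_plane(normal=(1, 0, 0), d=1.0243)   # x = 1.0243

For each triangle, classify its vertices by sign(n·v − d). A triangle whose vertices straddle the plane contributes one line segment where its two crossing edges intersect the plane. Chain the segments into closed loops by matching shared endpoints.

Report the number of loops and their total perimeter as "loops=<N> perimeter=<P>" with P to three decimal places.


Straddling triangles (8 of 20):
  (v1,v0,v3) [+-+] → (1.0243, 0, 0)–(1.0243, 0.744222, 0)  len=0.7442
  (v1,v3,v2) [++-] → (1.0243, 0.744222, 0.103294)–(1.0243, 0, 0.566758)  len=0.8767
  (v3,v0,v4) [+--] → (1.0243, 0.744222, 0)–(1.0243, 0.807576, 0)  len=0.0634
  (v3,v4,v2) [+--] → (1.0243, 0.807576, 0)–(1.0243, 0.744222, 0.103294)  len=0.1212
  (v10,v0,v11) [--+] → (1.0243, -0.744222, 0)–(1.0243, -0.807576, 0)  len=0.0634
  (v10,v11,v2) [-+-] → (1.0243, -0.807576, 0)–(1.0243, -0.744222, 0.103294)  len=0.1212
  (v11,v0,v1) [+-+] → (1.0243, -0.744222, 0)–(1.0243, 0, 0)  len=0.7442
  (v11,v1,v2) [++-] → (1.0243, 0, 0.566758)–(1.0243, -0.744222, 0.103294)  len=0.8767

Chained into 1 loop(s):
  loop 1: 8 segments, perimeter = 3.6110
Total perimeter = 3.611

loops=1 perimeter=3.611


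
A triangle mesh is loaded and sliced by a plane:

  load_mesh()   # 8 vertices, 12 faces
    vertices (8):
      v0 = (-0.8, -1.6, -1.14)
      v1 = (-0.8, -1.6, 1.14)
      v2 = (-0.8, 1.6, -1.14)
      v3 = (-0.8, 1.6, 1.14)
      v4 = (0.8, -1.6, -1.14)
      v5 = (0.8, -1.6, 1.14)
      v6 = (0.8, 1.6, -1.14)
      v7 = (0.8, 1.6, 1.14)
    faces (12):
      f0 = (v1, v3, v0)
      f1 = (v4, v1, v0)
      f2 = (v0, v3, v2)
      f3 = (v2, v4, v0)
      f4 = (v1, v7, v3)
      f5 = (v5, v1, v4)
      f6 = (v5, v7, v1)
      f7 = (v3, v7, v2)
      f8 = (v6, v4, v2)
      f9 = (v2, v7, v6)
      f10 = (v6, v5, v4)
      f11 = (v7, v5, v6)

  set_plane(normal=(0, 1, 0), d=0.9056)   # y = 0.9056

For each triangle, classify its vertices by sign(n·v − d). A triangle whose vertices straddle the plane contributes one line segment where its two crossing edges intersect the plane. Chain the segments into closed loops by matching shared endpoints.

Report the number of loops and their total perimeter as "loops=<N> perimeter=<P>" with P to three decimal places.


Straddling triangles (8 of 12):
  (v1,v3,v0) [-+-] → (-0.8, 0.9056, 1.14)–(-0.8, 0.9056, 0.64524)  len=0.4948
  (v0,v3,v2) [-++] → (-0.8, 0.9056, 0.64524)–(-0.8, 0.9056, -1.14)  len=1.7852
  (v2,v4,v0) [+--] → (-0.4528, 0.9056, -1.14)–(-0.8, 0.9056, -1.14)  len=0.3472
  (v1,v7,v3) [-++] → (0.4528, 0.9056, 1.14)–(-0.8, 0.9056, 1.14)  len=1.2528
  (v5,v7,v1) [-+-] → (0.8, 0.9056, 1.14)–(0.4528, 0.9056, 1.14)  len=0.3472
  (v6,v4,v2) [+-+] → (0.8, 0.9056, -1.14)–(-0.4528, 0.9056, -1.14)  len=1.2528
  (v6,v5,v4) [+--] → (0.8, 0.9056, -0.64524)–(0.8, 0.9056, -1.14)  len=0.4948
  (v7,v5,v6) [+-+] → (0.8, 0.9056, 1.14)–(0.8, 0.9056, -0.64524)  len=1.7852

Chained into 1 loop(s):
  loop 1: 8 segments, perimeter = 7.7600
Total perimeter = 7.760

loops=1 perimeter=7.760


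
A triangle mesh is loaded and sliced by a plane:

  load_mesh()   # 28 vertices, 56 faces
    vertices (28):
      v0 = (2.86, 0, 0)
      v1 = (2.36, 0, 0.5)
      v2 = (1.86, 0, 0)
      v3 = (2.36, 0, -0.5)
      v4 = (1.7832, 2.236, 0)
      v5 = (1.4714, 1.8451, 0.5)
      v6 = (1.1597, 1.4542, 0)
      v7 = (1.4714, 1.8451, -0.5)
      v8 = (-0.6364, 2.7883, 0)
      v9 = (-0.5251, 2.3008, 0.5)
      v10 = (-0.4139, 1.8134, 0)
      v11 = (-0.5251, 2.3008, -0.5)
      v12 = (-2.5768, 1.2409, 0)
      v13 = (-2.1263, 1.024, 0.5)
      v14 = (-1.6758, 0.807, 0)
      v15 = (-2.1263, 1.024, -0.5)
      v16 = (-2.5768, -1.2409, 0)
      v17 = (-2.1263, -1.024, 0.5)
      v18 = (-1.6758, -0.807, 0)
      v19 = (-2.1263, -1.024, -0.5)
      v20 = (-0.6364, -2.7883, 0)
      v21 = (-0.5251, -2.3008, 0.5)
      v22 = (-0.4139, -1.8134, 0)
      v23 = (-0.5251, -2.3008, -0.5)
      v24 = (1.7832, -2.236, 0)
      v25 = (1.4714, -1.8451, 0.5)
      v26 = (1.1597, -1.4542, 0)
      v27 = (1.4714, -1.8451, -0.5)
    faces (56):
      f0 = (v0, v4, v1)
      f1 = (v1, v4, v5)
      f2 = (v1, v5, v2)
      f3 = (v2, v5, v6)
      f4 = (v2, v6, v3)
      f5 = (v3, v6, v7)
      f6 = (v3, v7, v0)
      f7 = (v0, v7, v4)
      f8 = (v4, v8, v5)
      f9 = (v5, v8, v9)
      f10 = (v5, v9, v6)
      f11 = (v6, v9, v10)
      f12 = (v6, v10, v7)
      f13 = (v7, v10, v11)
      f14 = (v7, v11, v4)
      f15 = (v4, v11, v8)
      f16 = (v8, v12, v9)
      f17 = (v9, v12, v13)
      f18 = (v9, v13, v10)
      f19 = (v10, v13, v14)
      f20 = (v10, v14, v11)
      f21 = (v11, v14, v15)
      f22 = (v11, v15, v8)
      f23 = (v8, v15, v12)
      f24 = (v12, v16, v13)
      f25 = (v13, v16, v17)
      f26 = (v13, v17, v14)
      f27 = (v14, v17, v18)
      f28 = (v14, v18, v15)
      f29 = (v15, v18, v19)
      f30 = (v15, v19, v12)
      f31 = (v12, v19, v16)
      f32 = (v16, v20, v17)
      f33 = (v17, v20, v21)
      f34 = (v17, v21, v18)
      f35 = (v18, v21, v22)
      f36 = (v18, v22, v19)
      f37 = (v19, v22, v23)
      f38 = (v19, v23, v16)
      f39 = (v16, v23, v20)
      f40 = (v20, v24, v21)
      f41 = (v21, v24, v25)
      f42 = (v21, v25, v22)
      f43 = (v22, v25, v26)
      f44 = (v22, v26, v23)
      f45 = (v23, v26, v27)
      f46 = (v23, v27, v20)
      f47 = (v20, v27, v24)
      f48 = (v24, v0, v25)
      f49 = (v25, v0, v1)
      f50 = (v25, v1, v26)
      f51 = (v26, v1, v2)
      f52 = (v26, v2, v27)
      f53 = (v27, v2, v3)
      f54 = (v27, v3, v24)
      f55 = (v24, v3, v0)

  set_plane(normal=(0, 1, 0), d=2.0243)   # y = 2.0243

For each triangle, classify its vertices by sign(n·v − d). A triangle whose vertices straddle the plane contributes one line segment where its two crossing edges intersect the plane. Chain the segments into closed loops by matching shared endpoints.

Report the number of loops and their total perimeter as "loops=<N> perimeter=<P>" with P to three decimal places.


Straddling triangles (16 of 56):
  (v0,v4,v1) [-+-] → (1.88515, 2.0243, 0)–(1.83781, 2.0243, 0.047339)  len=0.0669
  (v1,v4,v5) [-+-] → (1.83781, 2.0243, 0.047339)–(1.61434, 2.0243, 0.270785)  len=0.3160
  (v0,v7,v4) [--+] → (1.61434, 2.0243, -0.270785)–(1.88515, 2.0243, 0)  len=0.3830
  (v4,v8,v5) [++-] → (1.07094, 2.0243, 0.405004)–(1.61434, 2.0243, 0.270785)  len=0.5597
  (v5,v8,v9) [-++] → (1.07094, 2.0243, 0.405004)–(0.686294, 2.0243, 0.5)  len=0.3962
  (v5,v9,v6) [-+-] → (0.686294, 2.0243, 0.5)–(0.0251566, 2.0243, 0.3367)  len=0.6810
  (v6,v9,v10) [-+-] → (0.0251566, 2.0243, 0.3367)–(-0.462017, 2.0243, 0.216352)  len=0.5018
  (v7,v10,v11) [--+] → (-0.462017, 2.0243, -0.216352)–(0.686294, 2.0243, -0.5)  len=1.1828
  (v7,v11,v4) [-++] → (0.686294, 2.0243, -0.5)–(1.61434, 2.0243, -0.270785)  len=0.9559
  (v8,v12,v9) [+-+] → (-1.59444, 2.0243, 0)–(-1.06033, 2.0243, 0.369563)  len=0.6495
  (v9,v12,v13) [+--] → (-1.06033, 2.0243, 0.369563)–(-0.871851, 2.0243, 0.5)  len=0.2292
  (v9,v13,v10) [+--] → (-0.871851, 2.0243, 0.5)–(-0.462017, 2.0243, 0.216352)  len=0.4984
  (v10,v14,v11) [--+] → (-0.738093, 2.0243, -0.407451)–(-0.462017, 2.0243, -0.216352)  len=0.3358
  (v11,v14,v15) [+--] → (-0.738093, 2.0243, -0.407451)–(-0.871851, 2.0243, -0.5)  len=0.1627
  (v11,v15,v8) [+-+] → (-0.871851, 2.0243, -0.5)–(-1.28158, 2.0243, -0.216516)  len=0.4982
  (v8,v15,v12) [+--] → (-1.28158, 2.0243, -0.216516)–(-1.59444, 2.0243, 0)  len=0.3805

Chained into 1 loop(s):
  loop 1: 16 segments, perimeter = 7.7977
Total perimeter = 7.798

loops=1 perimeter=7.798


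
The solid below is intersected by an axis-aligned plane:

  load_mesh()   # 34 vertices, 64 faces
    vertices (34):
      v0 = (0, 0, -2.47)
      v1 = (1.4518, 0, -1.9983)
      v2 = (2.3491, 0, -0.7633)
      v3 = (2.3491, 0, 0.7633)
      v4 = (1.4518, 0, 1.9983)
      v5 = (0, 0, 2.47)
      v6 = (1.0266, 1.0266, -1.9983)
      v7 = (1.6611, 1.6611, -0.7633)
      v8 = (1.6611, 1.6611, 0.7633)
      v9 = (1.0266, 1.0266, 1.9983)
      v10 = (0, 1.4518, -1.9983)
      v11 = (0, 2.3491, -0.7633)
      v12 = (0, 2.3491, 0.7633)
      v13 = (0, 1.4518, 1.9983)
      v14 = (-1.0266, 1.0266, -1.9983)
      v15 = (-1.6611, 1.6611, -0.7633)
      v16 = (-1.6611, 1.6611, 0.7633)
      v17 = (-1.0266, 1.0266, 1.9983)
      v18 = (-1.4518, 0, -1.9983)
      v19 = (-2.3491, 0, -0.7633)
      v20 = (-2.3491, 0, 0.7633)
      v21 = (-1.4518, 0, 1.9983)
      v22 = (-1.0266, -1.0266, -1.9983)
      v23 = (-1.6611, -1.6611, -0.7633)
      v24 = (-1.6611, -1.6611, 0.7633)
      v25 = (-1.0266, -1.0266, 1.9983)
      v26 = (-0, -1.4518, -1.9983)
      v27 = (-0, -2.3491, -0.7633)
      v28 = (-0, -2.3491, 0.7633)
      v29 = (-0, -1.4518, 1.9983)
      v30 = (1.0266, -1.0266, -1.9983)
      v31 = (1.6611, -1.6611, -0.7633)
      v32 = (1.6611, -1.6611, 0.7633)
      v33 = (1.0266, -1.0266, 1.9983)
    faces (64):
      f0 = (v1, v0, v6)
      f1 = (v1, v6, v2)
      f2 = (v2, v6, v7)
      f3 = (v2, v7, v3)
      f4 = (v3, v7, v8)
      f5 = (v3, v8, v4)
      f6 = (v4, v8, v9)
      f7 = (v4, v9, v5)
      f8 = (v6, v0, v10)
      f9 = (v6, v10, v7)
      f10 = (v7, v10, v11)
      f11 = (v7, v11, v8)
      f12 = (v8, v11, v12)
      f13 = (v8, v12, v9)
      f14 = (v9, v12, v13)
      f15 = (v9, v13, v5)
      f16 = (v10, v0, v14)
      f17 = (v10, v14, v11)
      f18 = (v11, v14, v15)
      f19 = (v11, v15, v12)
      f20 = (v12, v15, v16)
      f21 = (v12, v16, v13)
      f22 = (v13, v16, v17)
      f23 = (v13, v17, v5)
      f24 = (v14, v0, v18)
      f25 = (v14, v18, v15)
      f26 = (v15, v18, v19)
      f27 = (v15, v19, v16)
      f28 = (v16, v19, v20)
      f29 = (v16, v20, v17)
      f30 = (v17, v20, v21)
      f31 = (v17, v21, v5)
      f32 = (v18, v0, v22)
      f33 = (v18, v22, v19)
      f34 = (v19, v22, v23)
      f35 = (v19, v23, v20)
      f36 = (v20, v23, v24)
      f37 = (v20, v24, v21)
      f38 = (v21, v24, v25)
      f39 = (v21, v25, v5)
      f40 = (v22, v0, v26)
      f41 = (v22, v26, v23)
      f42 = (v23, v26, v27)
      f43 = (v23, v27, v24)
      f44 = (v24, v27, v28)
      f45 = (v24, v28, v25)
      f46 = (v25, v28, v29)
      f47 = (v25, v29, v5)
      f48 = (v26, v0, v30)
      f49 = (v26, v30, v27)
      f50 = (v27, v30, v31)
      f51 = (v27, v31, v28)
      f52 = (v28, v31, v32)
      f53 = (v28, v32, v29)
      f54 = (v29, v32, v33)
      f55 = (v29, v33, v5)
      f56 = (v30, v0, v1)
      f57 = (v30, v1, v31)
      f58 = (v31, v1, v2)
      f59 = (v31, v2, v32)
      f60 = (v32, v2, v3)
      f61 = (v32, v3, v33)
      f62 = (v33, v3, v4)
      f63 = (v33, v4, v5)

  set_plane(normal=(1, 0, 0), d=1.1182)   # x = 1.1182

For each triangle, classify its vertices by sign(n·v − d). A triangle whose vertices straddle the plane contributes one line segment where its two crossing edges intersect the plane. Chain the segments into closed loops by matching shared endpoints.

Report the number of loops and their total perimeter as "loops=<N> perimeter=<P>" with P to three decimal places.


loops=1 perimeter=12.969

Straddling triangles (20 of 64):
  (v1,v0,v6) [+--] → (1.1182, 0, -2.10669)–(1.1182, 0.805442, -1.9983)  len=0.8127
  (v1,v6,v2) [+-+] → (1.1182, 0.805442, -1.9983)–(1.1182, 0.955495, -1.91276)  len=0.1727
  (v2,v6,v7) [+-+] → (1.1182, 0.955495, -1.91276)–(1.1182, 1.1182, -1.82001)  len=0.1873
  (v4,v8,v9) [++-] → (1.1182, 1.1182, 1.82001)–(1.1182, 0.805442, 1.9983)  len=0.3600
  (v4,v9,v5) [+--] → (1.1182, 0.805442, 1.9983)–(1.1182, 0, 2.10669)  len=0.8127
  (v6,v10,v7) [--+] → (1.1182, 1.59269, -1.16694)–(1.1182, 1.1182, -1.82001)  len=0.8072
  (v7,v10,v11) [+--] → (1.1182, 1.59269, -1.16694)–(1.1182, 1.88596, -0.7633)  len=0.4989
  (v7,v11,v8) [+-+] → (1.1182, 1.88596, -0.7633)–(1.1182, 1.88596, 0.264359)  len=1.0277
  (v8,v11,v12) [+--] → (1.1182, 1.88596, 0.264359)–(1.1182, 1.88596, 0.7633)  len=0.4989
  (v8,v12,v9) [+--] → (1.1182, 1.88596, 0.7633)–(1.1182, 1.1182, 1.82001)  len=1.3062
  (v27,v30,v31) [--+] → (1.1182, -1.1182, -1.82001)–(1.1182, -1.88596, -0.7633)  len=1.3062
  (v27,v31,v28) [-+-] → (1.1182, -1.88596, -0.7633)–(1.1182, -1.88596, -0.264359)  len=0.4989
  (v28,v31,v32) [-++] → (1.1182, -1.88596, -0.264359)–(1.1182, -1.88596, 0.7633)  len=1.0277
  (v28,v32,v29) [-+-] → (1.1182, -1.88596, 0.7633)–(1.1182, -1.59269, 1.16694)  len=0.4989
  (v29,v32,v33) [-+-] → (1.1182, -1.59269, 1.16694)–(1.1182, -1.1182, 1.82001)  len=0.8072
  (v30,v0,v1) [--+] → (1.1182, 0, -2.10669)–(1.1182, -0.805442, -1.9983)  len=0.8127
  (v30,v1,v31) [-++] → (1.1182, -0.805442, -1.9983)–(1.1182, -1.1182, -1.82001)  len=0.3600
  (v32,v3,v33) [++-] → (1.1182, -0.955495, 1.91276)–(1.1182, -1.1182, 1.82001)  len=0.1873
  (v33,v3,v4) [-++] → (1.1182, -0.955495, 1.91276)–(1.1182, -0.805442, 1.9983)  len=0.1727
  (v33,v4,v5) [-+-] → (1.1182, -0.805442, 1.9983)–(1.1182, 0, 2.10669)  len=0.8127

Chained into 1 loop(s):
  loop 1: 20 segments, perimeter = 12.9687
Total perimeter = 12.969


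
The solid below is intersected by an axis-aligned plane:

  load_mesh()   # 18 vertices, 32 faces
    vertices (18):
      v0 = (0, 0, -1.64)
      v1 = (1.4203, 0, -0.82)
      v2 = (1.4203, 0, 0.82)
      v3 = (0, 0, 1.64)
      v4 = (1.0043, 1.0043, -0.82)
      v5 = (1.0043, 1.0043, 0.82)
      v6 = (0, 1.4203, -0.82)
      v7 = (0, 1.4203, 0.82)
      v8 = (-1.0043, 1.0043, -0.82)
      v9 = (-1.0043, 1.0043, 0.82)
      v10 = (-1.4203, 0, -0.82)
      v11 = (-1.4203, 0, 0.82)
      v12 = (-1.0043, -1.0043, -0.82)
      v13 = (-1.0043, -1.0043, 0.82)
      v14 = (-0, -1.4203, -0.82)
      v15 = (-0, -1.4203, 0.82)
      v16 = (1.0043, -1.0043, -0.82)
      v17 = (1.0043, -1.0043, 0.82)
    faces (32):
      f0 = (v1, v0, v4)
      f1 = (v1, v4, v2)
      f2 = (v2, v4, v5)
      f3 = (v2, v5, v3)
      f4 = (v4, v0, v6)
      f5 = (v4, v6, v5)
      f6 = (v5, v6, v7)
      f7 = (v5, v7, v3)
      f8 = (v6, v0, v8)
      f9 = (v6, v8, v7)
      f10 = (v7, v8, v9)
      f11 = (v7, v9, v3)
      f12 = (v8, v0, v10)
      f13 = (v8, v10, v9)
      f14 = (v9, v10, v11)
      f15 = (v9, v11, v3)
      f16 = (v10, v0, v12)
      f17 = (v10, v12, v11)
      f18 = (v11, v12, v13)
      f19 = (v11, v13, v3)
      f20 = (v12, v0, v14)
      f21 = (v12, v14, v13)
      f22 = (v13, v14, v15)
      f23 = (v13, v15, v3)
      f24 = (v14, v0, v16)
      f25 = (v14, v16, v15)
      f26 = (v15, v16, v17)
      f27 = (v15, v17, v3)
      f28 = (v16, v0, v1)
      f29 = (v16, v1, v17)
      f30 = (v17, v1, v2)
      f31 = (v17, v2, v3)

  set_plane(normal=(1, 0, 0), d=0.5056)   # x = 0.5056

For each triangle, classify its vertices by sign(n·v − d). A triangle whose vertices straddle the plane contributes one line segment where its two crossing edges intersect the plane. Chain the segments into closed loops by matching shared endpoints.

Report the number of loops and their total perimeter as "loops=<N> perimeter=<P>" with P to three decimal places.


loops=1 perimeter=8.617

Straddling triangles (12 of 32):
  (v1,v0,v4) [+-+] → (0.5056, 0, -1.3481)–(0.5056, 0.5056, -1.22718)  len=0.5199
  (v2,v5,v3) [++-] → (0.5056, 0.5056, 1.22718)–(0.5056, 0, 1.3481)  len=0.5199
  (v4,v0,v6) [+--] → (0.5056, 0.5056, -1.22718)–(0.5056, 1.21087, -0.82)  len=0.8144
  (v4,v6,v5) [+-+] → (0.5056, 1.21087, -0.82)–(0.5056, 1.21087, 0.00563377)  len=0.8256
  (v5,v6,v7) [+--] → (0.5056, 1.21087, 0.00563377)–(0.5056, 1.21087, 0.82)  len=0.8144
  (v5,v7,v3) [+--] → (0.5056, 1.21087, 0.82)–(0.5056, 0.5056, 1.22718)  len=0.8144
  (v14,v0,v16) [--+] → (0.5056, -0.5056, -1.22718)–(0.5056, -1.21087, -0.82)  len=0.8144
  (v14,v16,v15) [-+-] → (0.5056, -1.21087, -0.82)–(0.5056, -1.21087, -0.00563377)  len=0.8144
  (v15,v16,v17) [-++] → (0.5056, -1.21087, -0.00563377)–(0.5056, -1.21087, 0.82)  len=0.8256
  (v15,v17,v3) [-+-] → (0.5056, -1.21087, 0.82)–(0.5056, -0.5056, 1.22718)  len=0.8144
  (v16,v0,v1) [+-+] → (0.5056, -0.5056, -1.22718)–(0.5056, 0, -1.3481)  len=0.5199
  (v17,v2,v3) [++-] → (0.5056, 0, 1.3481)–(0.5056, -0.5056, 1.22718)  len=0.5199

Chained into 1 loop(s):
  loop 1: 12 segments, perimeter = 8.6169
Total perimeter = 8.617


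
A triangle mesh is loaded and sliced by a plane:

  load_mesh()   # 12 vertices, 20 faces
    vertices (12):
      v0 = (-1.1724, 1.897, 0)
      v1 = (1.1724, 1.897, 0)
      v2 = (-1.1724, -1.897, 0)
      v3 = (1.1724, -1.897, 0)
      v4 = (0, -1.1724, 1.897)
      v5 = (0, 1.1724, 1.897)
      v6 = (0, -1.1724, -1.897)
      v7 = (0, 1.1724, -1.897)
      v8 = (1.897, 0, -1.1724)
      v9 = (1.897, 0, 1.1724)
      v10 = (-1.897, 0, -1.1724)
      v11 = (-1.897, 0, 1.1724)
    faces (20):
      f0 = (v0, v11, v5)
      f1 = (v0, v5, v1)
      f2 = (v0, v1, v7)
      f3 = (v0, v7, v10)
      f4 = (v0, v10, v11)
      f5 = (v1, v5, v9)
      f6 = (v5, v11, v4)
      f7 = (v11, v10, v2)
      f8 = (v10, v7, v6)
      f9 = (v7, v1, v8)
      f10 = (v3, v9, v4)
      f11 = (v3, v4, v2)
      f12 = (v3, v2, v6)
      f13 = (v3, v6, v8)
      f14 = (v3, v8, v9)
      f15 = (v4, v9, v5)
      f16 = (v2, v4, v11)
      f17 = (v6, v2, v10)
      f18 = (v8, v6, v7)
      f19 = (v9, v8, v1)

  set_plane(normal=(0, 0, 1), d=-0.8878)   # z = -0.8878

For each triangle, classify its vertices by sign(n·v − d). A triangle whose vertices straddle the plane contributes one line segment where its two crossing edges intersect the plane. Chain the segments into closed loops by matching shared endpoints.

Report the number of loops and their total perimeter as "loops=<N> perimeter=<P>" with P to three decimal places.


loops=1 perimeter=10.674

Straddling triangles (10 of 20):
  (v0,v1,v7) [++-] → (0.623714, 1.55789, -0.8878)–(-0.623714, 1.55789, -0.8878)  len=1.2474
  (v0,v7,v10) [+--] → (-0.623714, 1.55789, -0.8878)–(-1.7211, 0.460497, -0.8878)  len=1.5519
  (v0,v10,v11) [+-+] → (-1.7211, 0.460497, -0.8878)–(-1.897, 0, -0.8878)  len=0.4929
  (v11,v10,v2) [+-+] → (-1.897, 0, -0.8878)–(-1.7211, -0.460497, -0.8878)  len=0.4929
  (v7,v1,v8) [-+-] → (0.623714, 1.55789, -0.8878)–(1.7211, 0.460497, -0.8878)  len=1.5519
  (v3,v2,v6) [++-] → (-0.623714, -1.55789, -0.8878)–(0.623714, -1.55789, -0.8878)  len=1.2474
  (v3,v6,v8) [+--] → (0.623714, -1.55789, -0.8878)–(1.7211, -0.460497, -0.8878)  len=1.5519
  (v3,v8,v9) [+-+] → (1.7211, -0.460497, -0.8878)–(1.897, 0, -0.8878)  len=0.4929
  (v6,v2,v10) [-+-] → (-0.623714, -1.55789, -0.8878)–(-1.7211, -0.460497, -0.8878)  len=1.5519
  (v9,v8,v1) [+-+] → (1.897, 0, -0.8878)–(1.7211, 0.460497, -0.8878)  len=0.4929

Chained into 1 loop(s):
  loop 1: 10 segments, perimeter = 10.6744
Total perimeter = 10.674


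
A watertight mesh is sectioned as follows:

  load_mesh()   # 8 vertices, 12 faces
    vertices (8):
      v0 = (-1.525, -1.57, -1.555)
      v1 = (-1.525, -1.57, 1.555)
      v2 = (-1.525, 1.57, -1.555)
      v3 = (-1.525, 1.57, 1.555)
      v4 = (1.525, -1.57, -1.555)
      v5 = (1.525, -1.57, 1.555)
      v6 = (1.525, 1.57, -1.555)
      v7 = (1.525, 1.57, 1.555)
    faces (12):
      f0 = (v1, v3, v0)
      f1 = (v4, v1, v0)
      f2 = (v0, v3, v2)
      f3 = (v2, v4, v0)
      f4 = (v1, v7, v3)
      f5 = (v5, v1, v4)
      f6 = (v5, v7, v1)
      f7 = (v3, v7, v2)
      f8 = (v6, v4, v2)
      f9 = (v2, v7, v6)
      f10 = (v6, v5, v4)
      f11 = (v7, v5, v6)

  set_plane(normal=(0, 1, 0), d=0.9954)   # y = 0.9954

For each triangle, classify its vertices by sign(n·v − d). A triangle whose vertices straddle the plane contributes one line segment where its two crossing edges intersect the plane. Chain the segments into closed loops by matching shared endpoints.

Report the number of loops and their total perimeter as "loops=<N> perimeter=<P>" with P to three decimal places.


loops=1 perimeter=12.320

Straddling triangles (8 of 12):
  (v1,v3,v0) [-+-] → (-1.525, 0.9954, 1.555)–(-1.525, 0.9954, 0.98589)  len=0.5691
  (v0,v3,v2) [-++] → (-1.525, 0.9954, 0.98589)–(-1.525, 0.9954, -1.555)  len=2.5409
  (v2,v4,v0) [+--] → (-0.966869, 0.9954, -1.555)–(-1.525, 0.9954, -1.555)  len=0.5581
  (v1,v7,v3) [-++] → (0.966869, 0.9954, 1.555)–(-1.525, 0.9954, 1.555)  len=2.4919
  (v5,v7,v1) [-+-] → (1.525, 0.9954, 1.555)–(0.966869, 0.9954, 1.555)  len=0.5581
  (v6,v4,v2) [+-+] → (1.525, 0.9954, -1.555)–(-0.966869, 0.9954, -1.555)  len=2.4919
  (v6,v5,v4) [+--] → (1.525, 0.9954, -0.98589)–(1.525, 0.9954, -1.555)  len=0.5691
  (v7,v5,v6) [+-+] → (1.525, 0.9954, 1.555)–(1.525, 0.9954, -0.98589)  len=2.5409

Chained into 1 loop(s):
  loop 1: 8 segments, perimeter = 12.3200
Total perimeter = 12.320


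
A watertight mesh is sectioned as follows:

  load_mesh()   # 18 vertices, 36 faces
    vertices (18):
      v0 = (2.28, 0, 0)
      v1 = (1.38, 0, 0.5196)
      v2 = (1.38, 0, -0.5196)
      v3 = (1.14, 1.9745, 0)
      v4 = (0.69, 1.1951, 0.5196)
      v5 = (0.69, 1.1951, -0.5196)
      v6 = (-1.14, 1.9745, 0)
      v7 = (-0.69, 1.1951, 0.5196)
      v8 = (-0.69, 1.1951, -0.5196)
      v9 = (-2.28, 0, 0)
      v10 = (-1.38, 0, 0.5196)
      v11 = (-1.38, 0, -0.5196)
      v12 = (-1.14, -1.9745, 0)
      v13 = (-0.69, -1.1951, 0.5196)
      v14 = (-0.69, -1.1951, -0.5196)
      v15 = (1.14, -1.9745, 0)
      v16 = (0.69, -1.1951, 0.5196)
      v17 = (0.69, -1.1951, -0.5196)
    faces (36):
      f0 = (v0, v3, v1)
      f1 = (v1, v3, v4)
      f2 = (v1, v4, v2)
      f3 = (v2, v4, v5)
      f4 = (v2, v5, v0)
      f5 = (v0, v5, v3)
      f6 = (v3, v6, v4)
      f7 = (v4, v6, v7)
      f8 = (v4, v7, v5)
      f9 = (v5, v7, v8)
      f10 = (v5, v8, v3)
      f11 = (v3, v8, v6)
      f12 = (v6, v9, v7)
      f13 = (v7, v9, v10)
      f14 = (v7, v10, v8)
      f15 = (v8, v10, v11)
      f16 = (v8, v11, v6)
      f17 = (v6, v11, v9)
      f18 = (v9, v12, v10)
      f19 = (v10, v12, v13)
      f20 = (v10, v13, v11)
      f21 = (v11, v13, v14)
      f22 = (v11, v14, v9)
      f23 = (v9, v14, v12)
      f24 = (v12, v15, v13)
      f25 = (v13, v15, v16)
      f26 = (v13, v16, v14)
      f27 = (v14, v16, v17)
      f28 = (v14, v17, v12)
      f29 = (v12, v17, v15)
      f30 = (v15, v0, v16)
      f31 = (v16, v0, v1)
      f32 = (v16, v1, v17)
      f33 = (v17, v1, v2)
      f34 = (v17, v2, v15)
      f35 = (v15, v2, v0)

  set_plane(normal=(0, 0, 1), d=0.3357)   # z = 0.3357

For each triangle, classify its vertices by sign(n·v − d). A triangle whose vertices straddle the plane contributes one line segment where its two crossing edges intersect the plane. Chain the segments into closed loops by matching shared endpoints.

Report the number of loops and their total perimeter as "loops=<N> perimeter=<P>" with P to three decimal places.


loops=2 perimeter=18.471

Straddling triangles (24 of 36):
  (v0,v3,v1) [--+] → (1.29506, 0.698827, 0.3357)–(1.69853, 0, 0.3357)  len=0.8069
  (v1,v3,v4) [+-+] → (1.29506, 0.698827, 0.3357)–(0.849267, 1.47095, 0.3357)  len=0.8916
  (v1,v4,v2) [++-] → (0.812105, 0.983611, 0.3357)–(1.38, 0, 0.3357)  len=1.1358
  (v2,v4,v5) [-+-] → (0.812105, 0.983611, 0.3357)–(0.69, 1.1951, 0.3357)  len=0.2442
  (v3,v6,v4) [--+] → (0.0423152, 1.47095, 0.3357)–(0.849267, 1.47095, 0.3357)  len=0.8070
  (v4,v6,v7) [+-+] → (0.0423152, 1.47095, 0.3357)–(-0.849267, 1.47095, 0.3357)  len=0.8916
  (v4,v7,v5) [++-] → (-0.445791, 1.1951, 0.3357)–(0.69, 1.1951, 0.3357)  len=1.1358
  (v5,v7,v8) [-+-] → (-0.445791, 1.1951, 0.3357)–(-0.69, 1.1951, 0.3357)  len=0.2442
  (v6,v9,v7) [--+] → (-1.25274, 0.772123, 0.3357)–(-0.849267, 1.47095, 0.3357)  len=0.8069
  (v7,v9,v10) [+-+] → (-1.25274, 0.772123, 0.3357)–(-1.69853, 0, 0.3357)  len=0.8916
  (v7,v10,v8) [++-] → (-1.2579, 0.211489, 0.3357)–(-0.69, 1.1951, 0.3357)  len=1.1358
  (v8,v10,v11) [-+-] → (-1.2579, 0.211489, 0.3357)–(-1.38, 0, 0.3357)  len=0.2442
  (v9,v12,v10) [--+] → (-1.29506, -0.698827, 0.3357)–(-1.69853, 0, 0.3357)  len=0.8069
  (v10,v12,v13) [+-+] → (-1.29506, -0.698827, 0.3357)–(-0.849267, -1.47095, 0.3357)  len=0.8916
  (v10,v13,v11) [++-] → (-0.812105, -0.983611, 0.3357)–(-1.38, 0, 0.3357)  len=1.1358
  (v11,v13,v14) [-+-] → (-0.812105, -0.983611, 0.3357)–(-0.69, -1.1951, 0.3357)  len=0.2442
  (v12,v15,v13) [--+] → (-0.0423152, -1.47095, 0.3357)–(-0.849267, -1.47095, 0.3357)  len=0.8070
  (v13,v15,v16) [+-+] → (-0.0423152, -1.47095, 0.3357)–(0.849267, -1.47095, 0.3357)  len=0.8916
  (v13,v16,v14) [++-] → (0.445791, -1.1951, 0.3357)–(-0.69, -1.1951, 0.3357)  len=1.1358
  (v14,v16,v17) [-+-] → (0.445791, -1.1951, 0.3357)–(0.69, -1.1951, 0.3357)  len=0.2442
  (v15,v0,v16) [--+] → (1.25274, -0.772123, 0.3357)–(0.849267, -1.47095, 0.3357)  len=0.8069
  (v16,v0,v1) [+-+] → (1.25274, -0.772123, 0.3357)–(1.69853, 0, 0.3357)  len=0.8916
  (v16,v1,v17) [++-] → (1.2579, -0.211489, 0.3357)–(0.69, -1.1951, 0.3357)  len=1.1358
  (v17,v1,v2) [-+-] → (1.2579, -0.211489, 0.3357)–(1.38, 0, 0.3357)  len=0.2442

Chained into 2 loop(s):
  loop 1: 12 segments, perimeter = 10.1911
  loop 2: 12 segments, perimeter = 8.2799
Total perimeter = 18.471


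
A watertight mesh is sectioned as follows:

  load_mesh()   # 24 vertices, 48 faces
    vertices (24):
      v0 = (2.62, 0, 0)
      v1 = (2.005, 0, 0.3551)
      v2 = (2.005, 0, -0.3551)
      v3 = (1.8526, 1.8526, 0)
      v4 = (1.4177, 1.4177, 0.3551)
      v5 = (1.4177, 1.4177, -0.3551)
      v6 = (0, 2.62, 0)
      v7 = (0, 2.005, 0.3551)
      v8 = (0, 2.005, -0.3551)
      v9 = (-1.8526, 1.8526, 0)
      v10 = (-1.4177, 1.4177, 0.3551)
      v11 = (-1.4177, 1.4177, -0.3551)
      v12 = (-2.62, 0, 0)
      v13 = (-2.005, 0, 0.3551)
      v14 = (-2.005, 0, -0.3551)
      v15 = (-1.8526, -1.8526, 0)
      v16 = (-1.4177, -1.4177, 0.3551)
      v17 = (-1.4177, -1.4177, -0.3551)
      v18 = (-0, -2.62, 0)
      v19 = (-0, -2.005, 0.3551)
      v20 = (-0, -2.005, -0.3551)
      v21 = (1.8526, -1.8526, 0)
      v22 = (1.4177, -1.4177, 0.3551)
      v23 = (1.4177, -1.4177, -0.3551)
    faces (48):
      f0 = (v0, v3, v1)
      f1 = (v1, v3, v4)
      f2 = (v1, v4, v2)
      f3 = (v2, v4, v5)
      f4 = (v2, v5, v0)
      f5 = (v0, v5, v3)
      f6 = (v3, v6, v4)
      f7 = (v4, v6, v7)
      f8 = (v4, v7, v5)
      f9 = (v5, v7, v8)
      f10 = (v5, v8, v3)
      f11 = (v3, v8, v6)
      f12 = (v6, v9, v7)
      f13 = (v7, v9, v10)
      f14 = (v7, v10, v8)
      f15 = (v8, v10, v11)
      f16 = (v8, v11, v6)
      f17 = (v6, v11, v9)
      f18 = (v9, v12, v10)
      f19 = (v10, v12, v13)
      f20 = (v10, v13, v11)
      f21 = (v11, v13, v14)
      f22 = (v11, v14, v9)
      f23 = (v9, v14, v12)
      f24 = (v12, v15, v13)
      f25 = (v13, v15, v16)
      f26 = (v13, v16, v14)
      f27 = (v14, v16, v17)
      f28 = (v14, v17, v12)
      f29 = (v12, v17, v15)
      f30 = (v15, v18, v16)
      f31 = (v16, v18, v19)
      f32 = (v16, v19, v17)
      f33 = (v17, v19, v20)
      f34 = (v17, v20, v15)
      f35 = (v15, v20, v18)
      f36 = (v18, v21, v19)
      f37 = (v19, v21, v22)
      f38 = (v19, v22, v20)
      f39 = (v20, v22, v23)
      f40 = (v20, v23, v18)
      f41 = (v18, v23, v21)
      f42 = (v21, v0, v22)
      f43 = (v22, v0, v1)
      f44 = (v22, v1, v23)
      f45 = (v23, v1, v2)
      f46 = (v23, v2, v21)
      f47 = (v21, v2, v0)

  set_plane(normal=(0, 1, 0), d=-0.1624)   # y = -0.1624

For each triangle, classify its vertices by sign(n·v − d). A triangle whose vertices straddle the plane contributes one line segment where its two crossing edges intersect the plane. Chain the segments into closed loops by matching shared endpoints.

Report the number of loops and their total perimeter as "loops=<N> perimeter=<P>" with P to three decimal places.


loops=2 perimeter=4.261

Straddling triangles (12 of 48):
  (v12,v15,v13) [+-+] → (-2.55273, -0.1624, 0)–(-1.99164, -0.1624, 0.323972)  len=0.6479
  (v13,v15,v16) [+--] → (-1.99164, -0.1624, 0.323972)–(-1.93772, -0.1624, 0.3551)  len=0.0623
  (v13,v16,v14) [+-+] → (-1.93772, -0.1624, 0.3551)–(-1.93772, -0.1624, -0.273745)  len=0.6288
  (v14,v16,v17) [+--] → (-1.93772, -0.1624, -0.273745)–(-1.93772, -0.1624, -0.3551)  len=0.0814
  (v14,v17,v12) [+-+] → (-1.93772, -0.1624, -0.3551)–(-2.48227, -0.1624, -0.0406773)  len=0.6288
  (v12,v17,v15) [+--] → (-2.48227, -0.1624, -0.0406773)–(-2.55273, -0.1624, 0)  len=0.0814
  (v21,v0,v22) [-+-] → (2.55273, -0.1624, 0)–(2.48227, -0.1624, 0.0406773)  len=0.0814
  (v22,v0,v1) [-++] → (2.48227, -0.1624, 0.0406773)–(1.93772, -0.1624, 0.3551)  len=0.6288
  (v22,v1,v23) [-+-] → (1.93772, -0.1624, 0.3551)–(1.93772, -0.1624, 0.273745)  len=0.0814
  (v23,v1,v2) [-++] → (1.93772, -0.1624, 0.273745)–(1.93772, -0.1624, -0.3551)  len=0.6288
  (v23,v2,v21) [-+-] → (1.93772, -0.1624, -0.3551)–(1.99164, -0.1624, -0.323972)  len=0.0623
  (v21,v2,v0) [-++] → (1.99164, -0.1624, -0.323972)–(2.55273, -0.1624, 0)  len=0.6479

Chained into 2 loop(s):
  loop 1: 6 segments, perimeter = 2.1305
  loop 2: 6 segments, perimeter = 2.1305
Total perimeter = 4.261


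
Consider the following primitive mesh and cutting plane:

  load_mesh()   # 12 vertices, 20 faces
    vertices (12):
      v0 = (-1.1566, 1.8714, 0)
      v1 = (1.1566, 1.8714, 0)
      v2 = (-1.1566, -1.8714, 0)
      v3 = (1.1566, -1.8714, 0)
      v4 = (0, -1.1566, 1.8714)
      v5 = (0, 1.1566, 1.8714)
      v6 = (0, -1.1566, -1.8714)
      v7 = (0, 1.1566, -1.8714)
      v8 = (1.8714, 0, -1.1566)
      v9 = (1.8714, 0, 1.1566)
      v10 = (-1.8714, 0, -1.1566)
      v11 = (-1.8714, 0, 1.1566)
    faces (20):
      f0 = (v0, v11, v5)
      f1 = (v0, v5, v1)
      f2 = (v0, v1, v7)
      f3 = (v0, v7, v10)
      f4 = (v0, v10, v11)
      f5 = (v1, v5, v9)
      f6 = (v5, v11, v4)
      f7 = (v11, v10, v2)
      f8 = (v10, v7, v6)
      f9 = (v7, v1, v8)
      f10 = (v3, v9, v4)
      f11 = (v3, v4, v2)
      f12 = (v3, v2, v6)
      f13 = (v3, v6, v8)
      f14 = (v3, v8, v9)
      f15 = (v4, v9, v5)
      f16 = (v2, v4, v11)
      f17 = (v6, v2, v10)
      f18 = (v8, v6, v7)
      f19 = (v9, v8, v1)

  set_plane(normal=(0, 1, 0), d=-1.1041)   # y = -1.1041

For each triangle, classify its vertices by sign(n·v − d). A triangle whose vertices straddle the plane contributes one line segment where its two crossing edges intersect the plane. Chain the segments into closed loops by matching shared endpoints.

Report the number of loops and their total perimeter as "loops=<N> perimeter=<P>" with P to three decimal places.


loops=1 perimeter=9.981

Straddling triangles (10 of 20):
  (v5,v11,v4) [++-] → (-0.084946, -1.1041, 1.83895)–(0, -1.1041, 1.8714)  len=0.0909
  (v11,v10,v2) [++-] → (-1.44968, -1.1041, -0.474222)–(-1.44968, -1.1041, 0.474222)  len=0.9484
  (v10,v7,v6) [++-] → (0, -1.1041, -1.8714)–(-0.084946, -1.1041, -1.83895)  len=0.0909
  (v3,v9,v4) [-+-] → (1.44968, -1.1041, 0.474222)–(0.084946, -1.1041, 1.83895)  len=1.9300
  (v3,v6,v8) [--+] → (0.084946, -1.1041, -1.83895)–(1.44968, -1.1041, -0.474222)  len=1.9300
  (v3,v8,v9) [-++] → (1.44968, -1.1041, -0.474222)–(1.44968, -1.1041, 0.474222)  len=0.9484
  (v4,v9,v5) [-++] → (0.084946, -1.1041, 1.83895)–(0, -1.1041, 1.8714)  len=0.0909
  (v2,v4,v11) [--+] → (-0.084946, -1.1041, 1.83895)–(-1.44968, -1.1041, 0.474222)  len=1.9300
  (v6,v2,v10) [--+] → (-1.44968, -1.1041, -0.474222)–(-0.084946, -1.1041, -1.83895)  len=1.9300
  (v8,v6,v7) [+-+] → (0.084946, -1.1041, -1.83895)–(0, -1.1041, -1.8714)  len=0.0909

Chained into 1 loop(s):
  loop 1: 10 segments, perimeter = 9.9807
Total perimeter = 9.981


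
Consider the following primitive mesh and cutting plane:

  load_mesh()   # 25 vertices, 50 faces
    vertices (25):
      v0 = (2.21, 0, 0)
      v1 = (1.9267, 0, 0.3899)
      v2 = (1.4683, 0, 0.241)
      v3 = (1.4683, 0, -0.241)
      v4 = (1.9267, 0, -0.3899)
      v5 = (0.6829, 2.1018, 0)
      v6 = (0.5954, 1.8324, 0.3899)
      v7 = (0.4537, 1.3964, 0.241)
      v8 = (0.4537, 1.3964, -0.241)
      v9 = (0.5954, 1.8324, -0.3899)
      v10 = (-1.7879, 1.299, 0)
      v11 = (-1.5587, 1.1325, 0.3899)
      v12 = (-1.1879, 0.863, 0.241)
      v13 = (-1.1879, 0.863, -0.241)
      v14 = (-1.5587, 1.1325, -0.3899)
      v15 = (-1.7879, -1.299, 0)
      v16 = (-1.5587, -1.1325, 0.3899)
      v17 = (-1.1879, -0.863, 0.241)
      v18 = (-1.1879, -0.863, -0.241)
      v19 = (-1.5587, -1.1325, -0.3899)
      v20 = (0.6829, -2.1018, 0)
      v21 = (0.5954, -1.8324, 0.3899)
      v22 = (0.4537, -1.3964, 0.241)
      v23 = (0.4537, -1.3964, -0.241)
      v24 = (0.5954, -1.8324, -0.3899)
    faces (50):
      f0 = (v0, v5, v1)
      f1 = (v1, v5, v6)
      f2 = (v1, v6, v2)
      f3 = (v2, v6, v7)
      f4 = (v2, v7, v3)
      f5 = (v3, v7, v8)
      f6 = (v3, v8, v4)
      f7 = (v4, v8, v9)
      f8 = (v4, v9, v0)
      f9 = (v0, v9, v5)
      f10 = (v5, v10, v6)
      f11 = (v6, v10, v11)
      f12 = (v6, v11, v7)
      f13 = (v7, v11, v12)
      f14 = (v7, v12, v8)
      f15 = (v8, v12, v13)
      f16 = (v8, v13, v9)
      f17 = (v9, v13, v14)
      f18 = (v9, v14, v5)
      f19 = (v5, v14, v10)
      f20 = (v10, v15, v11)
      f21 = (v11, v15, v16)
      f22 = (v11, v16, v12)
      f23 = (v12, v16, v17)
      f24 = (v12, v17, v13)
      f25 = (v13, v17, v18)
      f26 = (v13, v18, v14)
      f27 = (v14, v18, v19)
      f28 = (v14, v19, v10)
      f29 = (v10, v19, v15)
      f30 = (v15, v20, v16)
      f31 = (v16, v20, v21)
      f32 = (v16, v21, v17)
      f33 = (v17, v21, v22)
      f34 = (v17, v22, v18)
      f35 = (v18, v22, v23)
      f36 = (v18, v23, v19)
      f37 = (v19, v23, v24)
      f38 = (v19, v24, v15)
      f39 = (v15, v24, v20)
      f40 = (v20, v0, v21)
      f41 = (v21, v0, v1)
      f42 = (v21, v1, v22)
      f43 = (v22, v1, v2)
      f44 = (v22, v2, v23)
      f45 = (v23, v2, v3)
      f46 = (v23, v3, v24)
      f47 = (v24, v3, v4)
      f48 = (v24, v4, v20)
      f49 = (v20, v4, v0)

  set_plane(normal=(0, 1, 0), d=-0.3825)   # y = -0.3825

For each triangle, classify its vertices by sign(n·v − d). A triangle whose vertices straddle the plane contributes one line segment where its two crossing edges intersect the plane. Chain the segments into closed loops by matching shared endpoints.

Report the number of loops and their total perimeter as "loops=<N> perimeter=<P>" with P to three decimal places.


Straddling triangles (20 of 50):
  (v10,v15,v11) [+-+] → (-1.7879, -0.3825, 0)–(-1.70151, -0.3825, 0.146964)  len=0.1705
  (v11,v15,v16) [+--] → (-1.70151, -0.3825, 0.146964)–(-1.5587, -0.3825, 0.3899)  len=0.2818
  (v11,v16,v12) [+-+] → (-1.5587, -0.3825, 0.3899)–(-1.41934, -0.3825, 0.333937)  len=0.1502
  (v12,v16,v17) [+--] → (-1.41934, -0.3825, 0.333937)–(-1.1879, -0.3825, 0.241)  len=0.2494
  (v12,v17,v13) [+-+] → (-1.1879, -0.3825, 0.241)–(-1.1879, -0.3825, 0.106816)  len=0.1342
  (v13,v17,v18) [+--] → (-1.1879, -0.3825, 0.106816)–(-1.1879, -0.3825, -0.241)  len=0.3478
  (v13,v18,v14) [+-+] → (-1.1879, -0.3825, -0.241)–(-1.27719, -0.3825, -0.276854)  len=0.0962
  (v14,v18,v19) [+--] → (-1.27719, -0.3825, -0.276854)–(-1.5587, -0.3825, -0.3899)  len=0.3034
  (v14,v19,v10) [+-+] → (-1.5587, -0.3825, -0.3899)–(-1.6294, -0.3825, -0.269635)  len=0.1395
  (v10,v19,v15) [+--] → (-1.6294, -0.3825, -0.269635)–(-1.7879, -0.3825, 0)  len=0.3128
  (v20,v0,v21) [-+-] → (1.93209, -0.3825, 0)–(1.87296, -0.3825, 0.0813888)  len=0.1006
  (v21,v0,v1) [-++] → (1.87296, -0.3825, 0.0813888)–(1.6488, -0.3825, 0.3899)  len=0.3814
  (v21,v1,v22) [-+-] → (1.6488, -0.3825, 0.3899)–(1.52322, -0.3825, 0.349114)  len=0.1320
  (v22,v1,v2) [-++] → (1.52322, -0.3825, 0.349114)–(1.19038, -0.3825, 0.241)  len=0.3500
  (v22,v2,v23) [-+-] → (1.19038, -0.3825, 0.241)–(1.19038, -0.3825, 0.108971)  len=0.1320
  (v23,v2,v3) [-++] → (1.19038, -0.3825, 0.108971)–(1.19038, -0.3825, -0.241)  len=0.3500
  (v23,v3,v24) [-+-] → (1.19038, -0.3825, -0.241)–(1.28609, -0.3825, -0.272082)  len=0.1006
  (v24,v3,v4) [-++] → (1.28609, -0.3825, -0.272082)–(1.6488, -0.3825, -0.3899)  len=0.3814
  (v24,v4,v20) [-+-] → (1.6488, -0.3825, -0.3899)–(1.70034, -0.3825, -0.318943)  len=0.0877
  (v20,v4,v0) [-++] → (1.70034, -0.3825, -0.318943)–(1.93209, -0.3825, 0)  len=0.3942

Chained into 2 loop(s):
  loop 1: 10 segments, perimeter = 2.1857
  loop 2: 10 segments, perimeter = 2.4099
Total perimeter = 4.596

loops=2 perimeter=4.596


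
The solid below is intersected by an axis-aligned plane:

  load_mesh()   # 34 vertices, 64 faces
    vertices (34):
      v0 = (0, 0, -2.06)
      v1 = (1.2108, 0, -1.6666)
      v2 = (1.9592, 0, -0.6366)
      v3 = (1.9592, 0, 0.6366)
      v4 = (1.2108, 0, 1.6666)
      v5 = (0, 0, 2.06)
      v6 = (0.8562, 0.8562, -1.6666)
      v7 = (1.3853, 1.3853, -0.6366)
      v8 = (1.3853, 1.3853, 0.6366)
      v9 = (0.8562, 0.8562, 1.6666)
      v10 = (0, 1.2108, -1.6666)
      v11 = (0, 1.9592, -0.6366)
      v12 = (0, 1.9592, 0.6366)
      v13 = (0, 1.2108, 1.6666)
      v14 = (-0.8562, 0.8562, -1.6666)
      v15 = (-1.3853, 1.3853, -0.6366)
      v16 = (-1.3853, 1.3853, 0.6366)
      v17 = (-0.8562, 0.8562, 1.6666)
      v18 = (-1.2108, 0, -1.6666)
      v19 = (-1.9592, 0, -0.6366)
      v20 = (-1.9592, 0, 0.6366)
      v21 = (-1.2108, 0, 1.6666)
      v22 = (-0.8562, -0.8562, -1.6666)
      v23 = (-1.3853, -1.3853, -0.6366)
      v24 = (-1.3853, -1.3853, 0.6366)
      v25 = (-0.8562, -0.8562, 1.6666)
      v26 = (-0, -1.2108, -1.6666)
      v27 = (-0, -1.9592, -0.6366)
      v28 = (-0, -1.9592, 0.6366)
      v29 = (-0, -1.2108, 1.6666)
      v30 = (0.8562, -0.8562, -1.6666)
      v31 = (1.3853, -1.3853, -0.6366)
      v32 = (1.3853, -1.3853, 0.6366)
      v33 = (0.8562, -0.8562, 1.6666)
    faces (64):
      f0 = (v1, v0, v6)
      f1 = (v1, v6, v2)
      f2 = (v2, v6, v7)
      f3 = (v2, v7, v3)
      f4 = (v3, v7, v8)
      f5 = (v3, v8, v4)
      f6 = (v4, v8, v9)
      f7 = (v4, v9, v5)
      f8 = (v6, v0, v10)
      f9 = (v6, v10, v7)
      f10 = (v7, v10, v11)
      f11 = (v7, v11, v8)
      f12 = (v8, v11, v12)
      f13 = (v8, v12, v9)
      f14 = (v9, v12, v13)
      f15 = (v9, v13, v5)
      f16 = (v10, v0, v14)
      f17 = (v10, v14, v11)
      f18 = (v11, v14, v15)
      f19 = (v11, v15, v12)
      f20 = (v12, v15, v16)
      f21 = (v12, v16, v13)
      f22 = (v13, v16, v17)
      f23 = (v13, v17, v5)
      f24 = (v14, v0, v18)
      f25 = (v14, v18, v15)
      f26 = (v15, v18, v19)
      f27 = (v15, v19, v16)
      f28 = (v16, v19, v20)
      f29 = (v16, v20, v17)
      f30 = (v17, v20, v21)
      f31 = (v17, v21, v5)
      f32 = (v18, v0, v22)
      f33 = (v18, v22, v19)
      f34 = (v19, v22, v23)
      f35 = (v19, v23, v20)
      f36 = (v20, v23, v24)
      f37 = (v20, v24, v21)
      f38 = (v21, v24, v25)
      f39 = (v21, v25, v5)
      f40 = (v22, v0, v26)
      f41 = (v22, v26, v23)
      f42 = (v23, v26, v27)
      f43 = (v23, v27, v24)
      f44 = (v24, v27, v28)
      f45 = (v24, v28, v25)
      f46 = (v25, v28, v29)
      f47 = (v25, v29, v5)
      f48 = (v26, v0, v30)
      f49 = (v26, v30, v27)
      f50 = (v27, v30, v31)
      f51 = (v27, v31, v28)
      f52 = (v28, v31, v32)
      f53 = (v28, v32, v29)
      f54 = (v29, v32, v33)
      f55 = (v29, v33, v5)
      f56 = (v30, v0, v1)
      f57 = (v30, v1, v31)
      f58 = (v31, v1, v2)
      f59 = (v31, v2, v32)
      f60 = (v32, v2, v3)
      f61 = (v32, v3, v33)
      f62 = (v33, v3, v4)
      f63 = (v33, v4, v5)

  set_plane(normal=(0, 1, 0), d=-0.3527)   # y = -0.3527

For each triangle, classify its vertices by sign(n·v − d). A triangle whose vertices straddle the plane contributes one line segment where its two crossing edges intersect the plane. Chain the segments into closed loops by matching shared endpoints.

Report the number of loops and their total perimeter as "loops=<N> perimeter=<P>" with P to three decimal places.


loops=1 perimeter=12.057

Straddling triangles (20 of 64):
  (v18,v0,v22) [++-] → (-0.3527, -0.3527, -1.89794)–(-1.06473, -0.3527, -1.6666)  len=0.7487
  (v18,v22,v19) [+-+] → (-1.06473, -0.3527, -1.6666)–(-1.50483, -0.3527, -1.06089)  len=0.7487
  (v19,v22,v23) [+--] → (-1.50483, -0.3527, -1.06089)–(-1.81308, -0.3527, -0.6366)  len=0.5244
  (v19,v23,v20) [+-+] → (-1.81308, -0.3527, -0.6366)–(-1.81308, -0.3527, 0.312441)  len=0.9490
  (v20,v23,v24) [+--] → (-1.81308, -0.3527, 0.312441)–(-1.81308, -0.3527, 0.6366)  len=0.3242
  (v20,v24,v21) [+-+] → (-1.81308, -0.3527, 0.6366)–(-1.25523, -0.3527, 1.40436)  len=0.9490
  (v21,v24,v25) [+--] → (-1.25523, -0.3527, 1.40436)–(-1.06473, -0.3527, 1.6666)  len=0.3241
  (v21,v25,v5) [+-+] → (-1.06473, -0.3527, 1.6666)–(-0.3527, -0.3527, 1.89794)  len=0.7487
  (v22,v0,v26) [-+-] → (-0.3527, -0.3527, -1.89794)–(0, -0.3527, -1.9454)  len=0.3559
  (v25,v29,v5) [--+] → (0, -0.3527, 1.9454)–(-0.3527, -0.3527, 1.89794)  len=0.3559
  (v26,v0,v30) [-+-] → (0, -0.3527, -1.9454)–(0.3527, -0.3527, -1.89794)  len=0.3559
  (v29,v33,v5) [--+] → (0.3527, -0.3527, 1.89794)–(0, -0.3527, 1.9454)  len=0.3559
  (v30,v0,v1) [-++] → (0.3527, -0.3527, -1.89794)–(1.06473, -0.3527, -1.6666)  len=0.7487
  (v30,v1,v31) [-+-] → (1.06473, -0.3527, -1.6666)–(1.25523, -0.3527, -1.40436)  len=0.3241
  (v31,v1,v2) [-++] → (1.25523, -0.3527, -1.40436)–(1.81308, -0.3527, -0.6366)  len=0.9490
  (v31,v2,v32) [-+-] → (1.81308, -0.3527, -0.6366)–(1.81308, -0.3527, -0.312441)  len=0.3242
  (v32,v2,v3) [-++] → (1.81308, -0.3527, -0.312441)–(1.81308, -0.3527, 0.6366)  len=0.9490
  (v32,v3,v33) [-+-] → (1.81308, -0.3527, 0.6366)–(1.50483, -0.3527, 1.06089)  len=0.5244
  (v33,v3,v4) [-++] → (1.50483, -0.3527, 1.06089)–(1.06473, -0.3527, 1.6666)  len=0.7487
  (v33,v4,v5) [-++] → (1.06473, -0.3527, 1.6666)–(0.3527, -0.3527, 1.89794)  len=0.7487

Chained into 1 loop(s):
  loop 1: 20 segments, perimeter = 12.0572
Total perimeter = 12.057
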